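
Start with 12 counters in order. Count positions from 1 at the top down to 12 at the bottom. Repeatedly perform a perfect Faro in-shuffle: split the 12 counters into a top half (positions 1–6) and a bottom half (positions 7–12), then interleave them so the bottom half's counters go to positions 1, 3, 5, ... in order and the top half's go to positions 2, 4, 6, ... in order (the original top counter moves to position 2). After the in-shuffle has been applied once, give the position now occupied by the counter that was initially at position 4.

Track the counter's position through each in-shuffle:
4 → 8

8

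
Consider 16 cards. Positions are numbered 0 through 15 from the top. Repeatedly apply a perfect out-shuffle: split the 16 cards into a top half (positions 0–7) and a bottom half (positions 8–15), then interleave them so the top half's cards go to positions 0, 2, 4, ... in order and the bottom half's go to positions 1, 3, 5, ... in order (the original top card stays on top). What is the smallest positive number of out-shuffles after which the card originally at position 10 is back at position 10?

Follow position 10 under repeated out-shuffles:
10 → 5 → 10
It first returns after 2 out-shuffles.

2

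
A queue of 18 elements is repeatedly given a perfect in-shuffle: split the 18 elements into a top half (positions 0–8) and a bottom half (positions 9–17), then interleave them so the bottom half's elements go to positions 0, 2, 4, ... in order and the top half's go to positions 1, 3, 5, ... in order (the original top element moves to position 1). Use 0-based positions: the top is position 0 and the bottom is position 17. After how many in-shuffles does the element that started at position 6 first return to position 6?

Follow position 6 under repeated in-shuffles:
6 → 13 → 8 → 17 → 16 → 14 → 10 → 2 → 5 → 11 → 4 → 9 → 0 → 1 → 3 → 7 → 15 → 12 → 6
It first returns after 18 in-shuffles.

18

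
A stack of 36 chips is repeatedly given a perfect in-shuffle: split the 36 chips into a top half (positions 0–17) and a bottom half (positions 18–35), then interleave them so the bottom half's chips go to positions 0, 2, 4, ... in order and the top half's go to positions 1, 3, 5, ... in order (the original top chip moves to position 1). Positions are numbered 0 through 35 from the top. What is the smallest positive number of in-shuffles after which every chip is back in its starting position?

36

The in-shuffle permutes the 36 positions with cycle lengths [36].
Every chip is home exactly when every cycle has completed a whole number of laps, i.e. after lcm(36) = 36 in-shuffles.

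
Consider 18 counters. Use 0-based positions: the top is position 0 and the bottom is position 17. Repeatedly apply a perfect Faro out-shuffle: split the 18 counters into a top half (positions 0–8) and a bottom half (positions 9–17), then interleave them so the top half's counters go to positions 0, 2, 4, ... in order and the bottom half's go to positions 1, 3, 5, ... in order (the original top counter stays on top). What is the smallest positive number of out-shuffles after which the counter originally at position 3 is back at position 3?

8

Follow position 3 under repeated out-shuffles:
3 → 6 → 12 → 7 → 14 → 11 → 5 → 10 → 3
It first returns after 8 out-shuffles.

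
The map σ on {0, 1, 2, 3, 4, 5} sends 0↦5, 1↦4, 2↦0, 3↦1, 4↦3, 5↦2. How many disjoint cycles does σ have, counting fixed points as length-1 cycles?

Cycle decomposition: (0 5 2) (1 4 3).
2 cycles.

2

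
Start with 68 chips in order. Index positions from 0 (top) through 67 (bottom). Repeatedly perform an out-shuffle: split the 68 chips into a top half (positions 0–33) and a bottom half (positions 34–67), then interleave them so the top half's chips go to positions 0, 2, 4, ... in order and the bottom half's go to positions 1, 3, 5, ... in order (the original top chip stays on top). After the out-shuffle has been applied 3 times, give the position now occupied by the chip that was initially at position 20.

Track the chip's position through each out-shuffle:
20 → 40 → 13 → 26

26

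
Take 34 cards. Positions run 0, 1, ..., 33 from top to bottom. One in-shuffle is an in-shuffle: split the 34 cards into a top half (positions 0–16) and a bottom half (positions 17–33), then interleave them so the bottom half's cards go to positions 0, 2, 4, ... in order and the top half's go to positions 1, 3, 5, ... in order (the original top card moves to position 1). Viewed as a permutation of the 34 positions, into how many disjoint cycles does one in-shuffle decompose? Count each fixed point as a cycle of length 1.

5

Trace each unvisited position around until it returns:
(0 1 3 7 15 31 ... len 12) (2 5 11 23 12 25 ... len 12) (4 9 19) (6 13 27 20) (14 29 24)
5 cycles in total.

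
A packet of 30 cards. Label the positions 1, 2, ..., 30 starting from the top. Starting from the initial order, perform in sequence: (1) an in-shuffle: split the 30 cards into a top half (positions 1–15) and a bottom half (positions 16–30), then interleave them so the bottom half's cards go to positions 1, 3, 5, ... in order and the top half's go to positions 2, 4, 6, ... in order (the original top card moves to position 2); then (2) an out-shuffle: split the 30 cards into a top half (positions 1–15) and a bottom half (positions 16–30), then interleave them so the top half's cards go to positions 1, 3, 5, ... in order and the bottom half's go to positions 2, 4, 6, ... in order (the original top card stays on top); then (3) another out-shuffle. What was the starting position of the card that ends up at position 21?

3

Undo the operations in reverse order, starting from position 21:
  undo op 3 (out-shuffle, from top half): 21 ← 11
  undo op 2 (out-shuffle, from top half): 11 ← 6
  undo op 1 (in-shuffle, from top half): 6 ← 3
So the card at position 21 came from original position 3.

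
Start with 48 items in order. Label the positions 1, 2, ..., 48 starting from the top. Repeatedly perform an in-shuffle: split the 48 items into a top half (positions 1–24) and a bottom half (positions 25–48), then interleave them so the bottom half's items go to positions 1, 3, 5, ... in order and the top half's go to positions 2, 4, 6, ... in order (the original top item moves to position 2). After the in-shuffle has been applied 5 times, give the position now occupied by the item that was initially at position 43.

4

Track the item's position through each in-shuffle:
43 → 37 → 25 → 1 → 2 → 4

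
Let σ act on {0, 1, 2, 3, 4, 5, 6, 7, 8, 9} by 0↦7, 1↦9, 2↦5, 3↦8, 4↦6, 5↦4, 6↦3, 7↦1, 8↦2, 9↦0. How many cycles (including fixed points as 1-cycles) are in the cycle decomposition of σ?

Cycle decomposition: (0 7 1 9) (2 5 4 6 3 8).
2 cycles.

2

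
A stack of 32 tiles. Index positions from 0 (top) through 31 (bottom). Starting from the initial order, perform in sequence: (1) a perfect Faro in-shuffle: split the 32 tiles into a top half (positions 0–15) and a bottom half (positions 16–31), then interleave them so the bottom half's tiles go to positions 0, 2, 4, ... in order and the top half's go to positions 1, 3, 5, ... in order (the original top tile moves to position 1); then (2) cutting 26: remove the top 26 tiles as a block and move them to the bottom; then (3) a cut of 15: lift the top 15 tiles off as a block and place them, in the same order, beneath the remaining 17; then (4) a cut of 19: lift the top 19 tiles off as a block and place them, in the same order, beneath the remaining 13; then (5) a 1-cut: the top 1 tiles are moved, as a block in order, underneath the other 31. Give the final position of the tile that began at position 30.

31

Track the tile from position 30 forward through each operation:
  after op 1 (in-shuffle): 30 → 28
  after op 2 (cut 26): 28 → 2
  after op 3 (cut 15): 2 → 19
  after op 4 (cut 19): 19 → 0
  after op 5 (cut 1): 0 → 31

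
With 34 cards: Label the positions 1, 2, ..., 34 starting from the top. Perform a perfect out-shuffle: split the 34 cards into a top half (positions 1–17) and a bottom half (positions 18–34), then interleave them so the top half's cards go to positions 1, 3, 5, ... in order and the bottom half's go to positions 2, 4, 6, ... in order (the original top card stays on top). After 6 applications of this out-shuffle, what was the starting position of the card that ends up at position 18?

Work backwards from position 18, undoing one out-shuffle at a time:
18 ← 26 ← 30 ← 32 ← 33 ← 17 ← 9
So the card now at position 18 started at position 9.

9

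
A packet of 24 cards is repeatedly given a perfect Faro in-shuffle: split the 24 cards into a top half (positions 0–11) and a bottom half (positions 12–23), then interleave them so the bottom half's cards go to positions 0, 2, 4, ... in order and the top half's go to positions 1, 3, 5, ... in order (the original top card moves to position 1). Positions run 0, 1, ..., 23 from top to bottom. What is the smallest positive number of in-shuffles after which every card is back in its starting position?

The in-shuffle permutes the 24 positions with cycle lengths [4, 20].
Every card is home exactly when every cycle has completed a whole number of laps, i.e. after lcm(4, 20) = 20 in-shuffles.

20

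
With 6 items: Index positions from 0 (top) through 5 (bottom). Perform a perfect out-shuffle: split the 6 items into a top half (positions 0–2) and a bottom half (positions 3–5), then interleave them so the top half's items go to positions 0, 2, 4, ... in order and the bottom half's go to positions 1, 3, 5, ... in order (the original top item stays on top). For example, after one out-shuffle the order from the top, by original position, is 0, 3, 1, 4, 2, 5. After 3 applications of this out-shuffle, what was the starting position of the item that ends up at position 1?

2

Work backwards from position 1, undoing one out-shuffle at a time:
1 ← 3 ← 4 ← 2
So the item now at position 1 started at position 2.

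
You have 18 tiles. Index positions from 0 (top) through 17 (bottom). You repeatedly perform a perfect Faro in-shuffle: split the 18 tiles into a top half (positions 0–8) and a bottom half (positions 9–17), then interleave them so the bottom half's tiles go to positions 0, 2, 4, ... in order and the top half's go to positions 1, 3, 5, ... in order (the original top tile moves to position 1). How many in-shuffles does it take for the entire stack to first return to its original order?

The in-shuffle permutes the 18 positions with cycle lengths [18].
Every tile is home exactly when every cycle has completed a whole number of laps, i.e. after lcm(18) = 18 in-shuffles.

18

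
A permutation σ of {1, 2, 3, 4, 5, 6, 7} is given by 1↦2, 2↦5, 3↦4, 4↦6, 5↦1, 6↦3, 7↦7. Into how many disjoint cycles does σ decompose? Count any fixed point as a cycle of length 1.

Cycle decomposition: (1 2 5) (3 4 6) (7).
3 cycles.

3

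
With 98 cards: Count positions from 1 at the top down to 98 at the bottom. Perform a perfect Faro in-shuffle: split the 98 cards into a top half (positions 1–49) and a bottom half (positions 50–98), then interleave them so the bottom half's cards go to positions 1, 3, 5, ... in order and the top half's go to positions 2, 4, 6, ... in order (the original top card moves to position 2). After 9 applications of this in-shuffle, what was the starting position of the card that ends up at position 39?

Work backwards from position 39, undoing one in-shuffle at a time:
39 ← 69 ← 84 ← 42 ← 21 ← 60 ← 30 ← 15 ← 57 ← 78
So the card now at position 39 started at position 78.

78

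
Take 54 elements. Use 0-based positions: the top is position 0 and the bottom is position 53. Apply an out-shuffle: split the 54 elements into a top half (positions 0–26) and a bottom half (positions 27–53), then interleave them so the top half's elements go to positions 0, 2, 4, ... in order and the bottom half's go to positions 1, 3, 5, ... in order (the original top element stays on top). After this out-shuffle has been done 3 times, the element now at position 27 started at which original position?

Work backwards from position 27, undoing one out-shuffle at a time:
27 ← 40 ← 20 ← 10
So the element now at position 27 started at position 10.

10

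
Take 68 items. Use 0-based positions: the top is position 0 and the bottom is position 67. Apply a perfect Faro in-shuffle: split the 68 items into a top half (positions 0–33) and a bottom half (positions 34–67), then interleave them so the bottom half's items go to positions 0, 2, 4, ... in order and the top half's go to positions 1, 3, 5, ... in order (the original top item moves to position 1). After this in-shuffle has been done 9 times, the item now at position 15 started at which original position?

Work backwards from position 15, undoing one in-shuffle at a time:
15 ← 7 ← 3 ← 1 ← 0 ← 34 ← 51 ← 25 ← 12 ← 40
So the item now at position 15 started at position 40.

40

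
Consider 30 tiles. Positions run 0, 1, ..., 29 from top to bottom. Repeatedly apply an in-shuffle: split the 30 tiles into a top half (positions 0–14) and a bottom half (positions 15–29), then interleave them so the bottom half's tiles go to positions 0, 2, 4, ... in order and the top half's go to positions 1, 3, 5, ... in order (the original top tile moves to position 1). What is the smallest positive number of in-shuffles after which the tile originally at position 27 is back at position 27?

5

Follow position 27 under repeated in-shuffles:
27 → 24 → 18 → 6 → 13 → 27
It first returns after 5 in-shuffles.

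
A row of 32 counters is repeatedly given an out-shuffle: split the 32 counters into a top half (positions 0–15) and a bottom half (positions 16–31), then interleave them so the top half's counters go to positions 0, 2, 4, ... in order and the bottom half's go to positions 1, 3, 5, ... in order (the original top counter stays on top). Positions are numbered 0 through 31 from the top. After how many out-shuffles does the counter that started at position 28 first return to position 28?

5

Follow position 28 under repeated out-shuffles:
28 → 25 → 19 → 7 → 14 → 28
It first returns after 5 out-shuffles.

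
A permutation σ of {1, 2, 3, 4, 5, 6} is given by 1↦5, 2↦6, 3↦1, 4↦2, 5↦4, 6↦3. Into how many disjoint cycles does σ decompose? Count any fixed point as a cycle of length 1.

Cycle decomposition: (1 5 4 2 6 3).
1 cycle.

1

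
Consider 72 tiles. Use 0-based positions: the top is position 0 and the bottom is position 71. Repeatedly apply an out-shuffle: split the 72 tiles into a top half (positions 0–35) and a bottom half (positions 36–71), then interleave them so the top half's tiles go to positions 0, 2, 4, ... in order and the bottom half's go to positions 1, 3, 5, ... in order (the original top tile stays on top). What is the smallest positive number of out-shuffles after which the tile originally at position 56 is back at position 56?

35

Follow position 56 under repeated out-shuffles:
56 → 41 → 11 → 22 → 44 → 17 → 34 → 68 → ... → 56 (length 35)
It first returns after 35 out-shuffles.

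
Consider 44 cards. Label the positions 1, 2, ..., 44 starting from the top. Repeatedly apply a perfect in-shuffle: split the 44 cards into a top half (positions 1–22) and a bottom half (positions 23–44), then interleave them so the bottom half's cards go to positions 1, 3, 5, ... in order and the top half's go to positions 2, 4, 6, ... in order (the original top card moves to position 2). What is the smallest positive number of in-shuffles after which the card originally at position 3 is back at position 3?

Follow position 3 under repeated in-shuffles:
3 → 6 → 12 → 24 → 3
It first returns after 4 in-shuffles.

4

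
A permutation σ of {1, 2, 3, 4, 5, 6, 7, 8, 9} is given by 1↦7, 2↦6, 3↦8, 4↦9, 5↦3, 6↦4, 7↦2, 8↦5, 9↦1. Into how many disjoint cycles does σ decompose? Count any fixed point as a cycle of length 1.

2

Cycle decomposition: (1 7 2 6 4 9) (3 8 5).
2 cycles.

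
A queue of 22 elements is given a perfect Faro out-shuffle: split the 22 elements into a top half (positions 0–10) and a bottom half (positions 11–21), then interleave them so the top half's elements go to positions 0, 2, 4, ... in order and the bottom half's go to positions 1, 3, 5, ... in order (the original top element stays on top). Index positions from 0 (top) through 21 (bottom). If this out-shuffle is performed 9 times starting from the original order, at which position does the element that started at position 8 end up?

Track the element's position through each out-shuffle:
8 → 16 → 11 → 1 → 2 → 4 → 8 → 16 → 11 → 1

1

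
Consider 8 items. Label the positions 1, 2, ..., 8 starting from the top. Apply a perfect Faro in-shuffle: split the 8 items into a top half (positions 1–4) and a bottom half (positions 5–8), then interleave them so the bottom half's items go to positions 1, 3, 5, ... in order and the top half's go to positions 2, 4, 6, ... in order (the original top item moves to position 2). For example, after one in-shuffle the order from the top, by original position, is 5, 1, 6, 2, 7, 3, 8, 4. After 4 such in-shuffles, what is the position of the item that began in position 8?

2

Track the item's position through each in-shuffle:
8 → 7 → 5 → 1 → 2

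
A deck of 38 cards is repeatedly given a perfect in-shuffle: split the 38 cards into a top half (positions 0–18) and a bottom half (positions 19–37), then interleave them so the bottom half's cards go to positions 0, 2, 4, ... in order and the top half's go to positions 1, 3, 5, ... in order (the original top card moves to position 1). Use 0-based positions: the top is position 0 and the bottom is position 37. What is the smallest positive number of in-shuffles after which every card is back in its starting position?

The in-shuffle permutes the 38 positions with cycle lengths [2, 12, 12, 12].
Every card is home exactly when every cycle has completed a whole number of laps, i.e. after lcm(2, 12) = 12 in-shuffles.

12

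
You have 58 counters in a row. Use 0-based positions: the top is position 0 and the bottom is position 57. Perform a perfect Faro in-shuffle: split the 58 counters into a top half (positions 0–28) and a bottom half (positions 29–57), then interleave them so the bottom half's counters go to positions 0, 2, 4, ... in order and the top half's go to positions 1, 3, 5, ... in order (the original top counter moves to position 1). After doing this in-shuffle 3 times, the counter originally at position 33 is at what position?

Track the counter's position through each in-shuffle:
33 → 8 → 17 → 35

35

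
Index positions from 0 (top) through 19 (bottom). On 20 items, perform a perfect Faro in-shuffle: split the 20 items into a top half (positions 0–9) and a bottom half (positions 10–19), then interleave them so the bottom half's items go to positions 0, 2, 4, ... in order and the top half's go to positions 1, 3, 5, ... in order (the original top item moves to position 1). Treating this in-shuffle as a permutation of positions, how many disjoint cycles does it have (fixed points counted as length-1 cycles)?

5

Trace each unvisited position around until it returns:
(0 1 3 7 15 10) (2 5 11) (4 9 19 18 16 12) (6 13) (8 17 14)
5 cycles in total.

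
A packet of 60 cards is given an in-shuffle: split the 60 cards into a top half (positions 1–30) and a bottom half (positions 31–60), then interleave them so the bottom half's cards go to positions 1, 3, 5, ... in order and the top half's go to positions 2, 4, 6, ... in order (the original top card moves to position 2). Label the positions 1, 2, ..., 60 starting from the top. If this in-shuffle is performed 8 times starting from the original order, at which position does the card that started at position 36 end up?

5

Track the card's position through each in-shuffle:
36 → 11 → 22 → 44 → 27 → 54 → 47 → 33 → 5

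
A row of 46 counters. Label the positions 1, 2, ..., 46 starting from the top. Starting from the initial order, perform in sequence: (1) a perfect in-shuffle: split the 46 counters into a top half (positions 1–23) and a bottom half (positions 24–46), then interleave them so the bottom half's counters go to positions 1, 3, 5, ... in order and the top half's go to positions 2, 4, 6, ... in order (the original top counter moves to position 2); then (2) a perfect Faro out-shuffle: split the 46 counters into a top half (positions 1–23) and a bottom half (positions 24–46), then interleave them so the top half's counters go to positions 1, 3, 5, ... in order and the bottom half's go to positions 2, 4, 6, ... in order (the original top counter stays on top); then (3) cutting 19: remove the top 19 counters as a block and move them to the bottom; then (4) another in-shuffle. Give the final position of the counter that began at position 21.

38

Track the counter from position 21 forward through each operation:
  after op 1 (in-shuffle): 21 → 42
  after op 2 (out-shuffle): 42 → 38
  after op 3 (cut 19): 38 → 19
  after op 4 (in-shuffle): 19 → 38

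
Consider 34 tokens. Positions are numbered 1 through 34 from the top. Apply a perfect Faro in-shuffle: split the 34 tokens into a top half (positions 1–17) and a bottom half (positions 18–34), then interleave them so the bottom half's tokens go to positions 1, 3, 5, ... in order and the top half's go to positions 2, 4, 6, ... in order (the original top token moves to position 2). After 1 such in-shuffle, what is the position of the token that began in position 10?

20

Track the token's position through each in-shuffle:
10 → 20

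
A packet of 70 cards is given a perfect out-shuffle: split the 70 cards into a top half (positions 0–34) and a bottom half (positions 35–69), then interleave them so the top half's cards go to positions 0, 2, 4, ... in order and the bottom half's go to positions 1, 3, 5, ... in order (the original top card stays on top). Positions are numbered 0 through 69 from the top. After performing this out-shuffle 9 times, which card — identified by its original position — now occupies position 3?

Work backwards from position 3, undoing one out-shuffle at a time:
3 ← 36 ← 18 ← 9 ← 39 ← 54 ← 27 ← 48 ← 24 ← 12
So the card now at position 3 started at position 12.

12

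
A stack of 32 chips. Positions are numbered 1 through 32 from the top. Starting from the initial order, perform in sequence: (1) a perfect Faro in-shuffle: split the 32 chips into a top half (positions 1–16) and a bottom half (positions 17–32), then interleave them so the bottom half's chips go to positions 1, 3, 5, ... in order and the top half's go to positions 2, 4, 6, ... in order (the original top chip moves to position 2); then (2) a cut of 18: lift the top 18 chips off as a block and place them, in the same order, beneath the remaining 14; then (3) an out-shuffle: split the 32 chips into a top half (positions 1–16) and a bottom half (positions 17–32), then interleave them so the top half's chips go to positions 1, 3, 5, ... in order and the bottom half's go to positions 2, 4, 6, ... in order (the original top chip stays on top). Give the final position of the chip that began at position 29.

13

Track the chip from position 29 forward through each operation:
  after op 1 (in-shuffle): 29 → 25
  after op 2 (cut 18): 25 → 7
  after op 3 (out-shuffle): 7 → 13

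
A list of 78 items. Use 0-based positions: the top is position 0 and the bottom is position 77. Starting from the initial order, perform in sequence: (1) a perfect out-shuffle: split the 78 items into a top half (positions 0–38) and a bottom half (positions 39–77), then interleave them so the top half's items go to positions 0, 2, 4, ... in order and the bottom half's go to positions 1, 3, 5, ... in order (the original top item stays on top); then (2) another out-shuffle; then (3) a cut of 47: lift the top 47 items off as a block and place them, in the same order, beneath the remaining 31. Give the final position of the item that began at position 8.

63

Track the item from position 8 forward through each operation:
  after op 1 (out-shuffle): 8 → 16
  after op 2 (out-shuffle): 16 → 32
  after op 3 (cut 47): 32 → 63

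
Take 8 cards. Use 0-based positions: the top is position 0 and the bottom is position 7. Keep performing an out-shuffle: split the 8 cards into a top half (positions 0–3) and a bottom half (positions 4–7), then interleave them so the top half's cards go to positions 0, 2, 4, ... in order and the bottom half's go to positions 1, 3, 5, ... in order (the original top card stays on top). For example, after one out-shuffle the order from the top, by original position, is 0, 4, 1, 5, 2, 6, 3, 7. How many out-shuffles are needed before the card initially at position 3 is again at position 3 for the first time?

3

Follow position 3 under repeated out-shuffles:
3 → 6 → 5 → 3
It first returns after 3 out-shuffles.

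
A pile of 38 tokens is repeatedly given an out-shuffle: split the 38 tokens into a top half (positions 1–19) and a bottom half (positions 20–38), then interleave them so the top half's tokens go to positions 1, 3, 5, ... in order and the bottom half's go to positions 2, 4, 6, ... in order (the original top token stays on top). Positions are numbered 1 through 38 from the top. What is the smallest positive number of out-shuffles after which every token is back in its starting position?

36

The out-shuffle permutes the 38 positions with cycle lengths [1, 1, 36].
Every token is home exactly when every cycle has completed a whole number of laps, i.e. after lcm(1, 36) = 36 out-shuffles.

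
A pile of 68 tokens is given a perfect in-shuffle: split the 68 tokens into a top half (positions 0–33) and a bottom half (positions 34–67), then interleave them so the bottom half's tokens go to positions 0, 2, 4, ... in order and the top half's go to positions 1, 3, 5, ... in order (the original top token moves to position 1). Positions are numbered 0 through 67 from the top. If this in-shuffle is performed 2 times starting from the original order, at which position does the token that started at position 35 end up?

5

Track the token's position through each in-shuffle:
35 → 2 → 5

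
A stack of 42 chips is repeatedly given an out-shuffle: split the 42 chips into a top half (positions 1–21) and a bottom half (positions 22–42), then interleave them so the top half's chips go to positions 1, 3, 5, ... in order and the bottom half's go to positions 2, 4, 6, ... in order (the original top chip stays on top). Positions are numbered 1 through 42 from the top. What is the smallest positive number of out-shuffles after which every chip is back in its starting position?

The out-shuffle permutes the 42 positions with cycle lengths [1, 1, 20, 20].
Every chip is home exactly when every cycle has completed a whole number of laps, i.e. after lcm(1, 20) = 20 out-shuffles.

20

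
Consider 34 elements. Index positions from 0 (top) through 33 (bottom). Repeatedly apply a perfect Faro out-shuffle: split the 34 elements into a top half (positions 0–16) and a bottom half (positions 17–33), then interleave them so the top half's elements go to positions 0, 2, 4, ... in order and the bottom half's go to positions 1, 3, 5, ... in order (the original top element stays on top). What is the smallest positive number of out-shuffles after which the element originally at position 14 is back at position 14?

10

Follow position 14 under repeated out-shuffles:
14 → 28 → 23 → 13 → 26 → 19 → 5 → 10 → 20 → 7 → 14
It first returns after 10 out-shuffles.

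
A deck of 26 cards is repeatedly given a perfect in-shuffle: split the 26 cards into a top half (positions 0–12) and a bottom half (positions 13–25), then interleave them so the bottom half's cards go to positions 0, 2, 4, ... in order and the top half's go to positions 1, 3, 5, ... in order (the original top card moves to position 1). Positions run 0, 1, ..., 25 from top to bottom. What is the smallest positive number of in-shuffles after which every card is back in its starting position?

18

The in-shuffle permutes the 26 positions with cycle lengths [2, 6, 18].
Every card is home exactly when every cycle has completed a whole number of laps, i.e. after lcm(2, 6, 18) = 18 in-shuffles.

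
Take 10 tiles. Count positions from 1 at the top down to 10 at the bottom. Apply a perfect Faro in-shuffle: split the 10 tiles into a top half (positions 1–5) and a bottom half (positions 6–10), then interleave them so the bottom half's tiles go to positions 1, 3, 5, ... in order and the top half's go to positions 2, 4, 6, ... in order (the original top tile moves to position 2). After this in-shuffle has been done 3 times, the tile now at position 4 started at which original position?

6

Work backwards from position 4, undoing one in-shuffle at a time:
4 ← 2 ← 1 ← 6
So the tile now at position 4 started at position 6.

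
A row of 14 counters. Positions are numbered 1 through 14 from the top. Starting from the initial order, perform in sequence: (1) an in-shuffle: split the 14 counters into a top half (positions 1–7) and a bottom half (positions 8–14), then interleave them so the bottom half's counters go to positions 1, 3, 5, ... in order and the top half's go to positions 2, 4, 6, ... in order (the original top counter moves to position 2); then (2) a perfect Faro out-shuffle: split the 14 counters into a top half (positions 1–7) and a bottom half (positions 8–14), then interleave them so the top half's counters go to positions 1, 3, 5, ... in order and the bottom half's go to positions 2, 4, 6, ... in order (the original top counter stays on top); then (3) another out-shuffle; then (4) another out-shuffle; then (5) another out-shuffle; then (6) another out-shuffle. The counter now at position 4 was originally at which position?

4

Undo the operations in reverse order, starting from position 4:
  undo op 6 (out-shuffle, from bottom half): 4 ← 9
  undo op 5 (out-shuffle, from top half): 9 ← 5
  undo op 4 (out-shuffle, from top half): 5 ← 3
  undo op 3 (out-shuffle, from top half): 3 ← 2
  undo op 2 (out-shuffle, from bottom half): 2 ← 8
  undo op 1 (in-shuffle, from top half): 8 ← 4
So the counter at position 4 came from original position 4.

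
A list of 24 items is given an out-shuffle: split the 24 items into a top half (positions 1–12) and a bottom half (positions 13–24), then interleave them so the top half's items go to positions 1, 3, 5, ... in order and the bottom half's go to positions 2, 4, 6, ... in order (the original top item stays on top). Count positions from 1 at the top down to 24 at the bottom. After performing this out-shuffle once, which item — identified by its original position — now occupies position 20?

22

Work backwards from position 20, undoing one out-shuffle at a time:
20 ← 22
So the item now at position 20 started at position 22.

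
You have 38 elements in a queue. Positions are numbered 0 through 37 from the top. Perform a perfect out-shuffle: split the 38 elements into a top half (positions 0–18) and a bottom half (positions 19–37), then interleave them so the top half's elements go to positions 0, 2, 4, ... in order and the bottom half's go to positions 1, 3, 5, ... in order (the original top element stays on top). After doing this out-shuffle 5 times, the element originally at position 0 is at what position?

0

Position 0 is a fixed point of every out-shuffle, so the element never moves.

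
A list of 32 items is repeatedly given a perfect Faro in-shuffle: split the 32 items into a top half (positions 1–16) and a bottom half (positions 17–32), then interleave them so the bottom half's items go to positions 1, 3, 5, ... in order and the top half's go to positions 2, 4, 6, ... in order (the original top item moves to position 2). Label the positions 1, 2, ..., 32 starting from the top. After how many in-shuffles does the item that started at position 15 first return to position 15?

10

Follow position 15 under repeated in-shuffles:
15 → 30 → 27 → 21 → 9 → 18 → 3 → 6 → 12 → 24 → 15
It first returns after 10 in-shuffles.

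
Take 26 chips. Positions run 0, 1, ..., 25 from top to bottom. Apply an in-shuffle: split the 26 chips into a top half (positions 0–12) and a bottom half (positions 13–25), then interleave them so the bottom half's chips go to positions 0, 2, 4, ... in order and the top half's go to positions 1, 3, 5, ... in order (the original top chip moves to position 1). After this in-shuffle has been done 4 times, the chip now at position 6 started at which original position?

18

Work backwards from position 6, undoing one in-shuffle at a time:
6 ← 16 ← 21 ← 10 ← 18
So the chip now at position 6 started at position 18.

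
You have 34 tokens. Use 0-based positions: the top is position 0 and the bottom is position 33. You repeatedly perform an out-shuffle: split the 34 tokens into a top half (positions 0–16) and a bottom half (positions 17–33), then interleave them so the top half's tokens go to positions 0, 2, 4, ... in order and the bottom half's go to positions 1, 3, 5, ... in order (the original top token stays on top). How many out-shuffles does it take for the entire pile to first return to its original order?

The out-shuffle permutes the 34 positions with cycle lengths [1, 1, 2, 10, 10, 10].
Every token is home exactly when every cycle has completed a whole number of laps, i.e. after lcm(1, 2, 10) = 10 out-shuffles.

10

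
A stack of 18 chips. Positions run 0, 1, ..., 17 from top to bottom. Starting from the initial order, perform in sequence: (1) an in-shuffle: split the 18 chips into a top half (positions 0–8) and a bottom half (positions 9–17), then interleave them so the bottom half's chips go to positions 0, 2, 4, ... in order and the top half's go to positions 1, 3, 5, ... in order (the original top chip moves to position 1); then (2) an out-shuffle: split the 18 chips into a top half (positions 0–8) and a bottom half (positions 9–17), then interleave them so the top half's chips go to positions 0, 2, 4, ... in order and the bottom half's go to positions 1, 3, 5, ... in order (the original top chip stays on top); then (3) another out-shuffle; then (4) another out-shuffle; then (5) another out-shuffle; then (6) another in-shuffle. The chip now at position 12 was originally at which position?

10

Undo the operations in reverse order, starting from position 12:
  undo op 6 (in-shuffle, from bottom half): 12 ← 15
  undo op 5 (out-shuffle, from bottom half): 15 ← 16
  undo op 4 (out-shuffle, from top half): 16 ← 8
  undo op 3 (out-shuffle, from top half): 8 ← 4
  undo op 2 (out-shuffle, from top half): 4 ← 2
  undo op 1 (in-shuffle, from bottom half): 2 ← 10
So the chip at position 12 came from original position 10.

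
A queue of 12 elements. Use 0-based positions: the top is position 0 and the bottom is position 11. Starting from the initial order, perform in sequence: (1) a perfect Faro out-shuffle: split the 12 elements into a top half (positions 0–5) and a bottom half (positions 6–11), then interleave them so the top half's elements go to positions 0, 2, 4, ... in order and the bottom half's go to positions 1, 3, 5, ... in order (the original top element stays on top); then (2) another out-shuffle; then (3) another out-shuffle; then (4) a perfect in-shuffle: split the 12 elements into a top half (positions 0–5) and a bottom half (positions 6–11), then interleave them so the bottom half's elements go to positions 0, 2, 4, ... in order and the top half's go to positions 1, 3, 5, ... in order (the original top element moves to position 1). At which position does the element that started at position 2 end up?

11

Track the element from position 2 forward through each operation:
  after op 1 (out-shuffle): 2 → 4
  after op 2 (out-shuffle): 4 → 8
  after op 3 (out-shuffle): 8 → 5
  after op 4 (in-shuffle): 5 → 11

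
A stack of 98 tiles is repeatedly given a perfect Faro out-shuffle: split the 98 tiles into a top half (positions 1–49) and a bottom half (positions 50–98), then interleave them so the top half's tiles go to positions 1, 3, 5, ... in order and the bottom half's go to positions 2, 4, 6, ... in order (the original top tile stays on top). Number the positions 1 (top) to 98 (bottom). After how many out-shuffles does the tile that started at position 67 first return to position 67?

48

Follow position 67 under repeated out-shuffles:
67 → 36 → 71 → 44 → 87 → 76 → 54 → 10 → ... → 67 (length 48)
It first returns after 48 out-shuffles.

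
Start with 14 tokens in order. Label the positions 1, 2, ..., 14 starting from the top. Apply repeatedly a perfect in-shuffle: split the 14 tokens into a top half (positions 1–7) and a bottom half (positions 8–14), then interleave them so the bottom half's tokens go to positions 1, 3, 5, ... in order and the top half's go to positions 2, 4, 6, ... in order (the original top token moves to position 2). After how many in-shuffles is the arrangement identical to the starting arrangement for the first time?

4

The in-shuffle permutes the 14 positions with cycle lengths [2, 4, 4, 4].
Every token is home exactly when every cycle has completed a whole number of laps, i.e. after lcm(2, 4) = 4 in-shuffles.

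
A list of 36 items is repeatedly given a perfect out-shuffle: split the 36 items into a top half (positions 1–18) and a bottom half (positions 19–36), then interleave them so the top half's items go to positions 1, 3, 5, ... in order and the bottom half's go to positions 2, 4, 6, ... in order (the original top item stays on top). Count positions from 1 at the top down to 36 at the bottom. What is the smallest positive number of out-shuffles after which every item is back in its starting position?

12

The out-shuffle permutes the 36 positions with cycle lengths [1, 1, 3, 3, 4, 12, 12].
Every item is home exactly when every cycle has completed a whole number of laps, i.e. after lcm(1, 3, 4, 12) = 12 out-shuffles.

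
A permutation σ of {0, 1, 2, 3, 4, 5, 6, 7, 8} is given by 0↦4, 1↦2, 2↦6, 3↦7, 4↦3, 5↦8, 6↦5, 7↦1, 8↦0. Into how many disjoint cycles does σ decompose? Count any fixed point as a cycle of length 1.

1

Cycle decomposition: (0 4 3 7 1 2 6 5 8).
1 cycle.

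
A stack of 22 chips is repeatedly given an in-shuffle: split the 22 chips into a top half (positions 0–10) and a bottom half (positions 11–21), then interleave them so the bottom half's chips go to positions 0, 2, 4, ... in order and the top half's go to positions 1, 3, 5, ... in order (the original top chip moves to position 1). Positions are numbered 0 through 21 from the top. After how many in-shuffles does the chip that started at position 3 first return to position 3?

11

Follow position 3 under repeated in-shuffles:
3 → 7 → 15 → 8 → 17 → 12 → 2 → 5 → 11 → 0 → 1 → 3
It first returns after 11 in-shuffles.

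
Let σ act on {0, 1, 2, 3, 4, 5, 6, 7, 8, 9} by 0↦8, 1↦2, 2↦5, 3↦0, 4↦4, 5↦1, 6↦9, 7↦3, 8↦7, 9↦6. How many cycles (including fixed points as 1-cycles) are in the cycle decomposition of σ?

4

Cycle decomposition: (0 8 7 3) (1 2 5) (4) (6 9).
4 cycles.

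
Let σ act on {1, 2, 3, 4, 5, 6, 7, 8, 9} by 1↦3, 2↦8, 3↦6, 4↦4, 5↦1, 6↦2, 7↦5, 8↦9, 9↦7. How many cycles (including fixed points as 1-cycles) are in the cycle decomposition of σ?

Cycle decomposition: (1 3 6 2 8 9 7 5) (4).
2 cycles.

2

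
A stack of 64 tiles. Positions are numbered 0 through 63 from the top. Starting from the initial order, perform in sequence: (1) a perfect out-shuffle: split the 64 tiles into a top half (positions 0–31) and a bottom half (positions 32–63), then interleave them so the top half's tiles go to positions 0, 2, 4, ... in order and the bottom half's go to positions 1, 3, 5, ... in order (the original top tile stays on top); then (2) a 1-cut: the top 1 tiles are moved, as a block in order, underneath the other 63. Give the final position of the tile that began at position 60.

56

Track the tile from position 60 forward through each operation:
  after op 1 (out-shuffle): 60 → 57
  after op 2 (cut 1): 57 → 56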